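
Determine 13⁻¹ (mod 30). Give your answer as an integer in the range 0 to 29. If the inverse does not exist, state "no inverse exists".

Apply the Euclidean algorithm to 30 and 13:
30 = 2×13 + 4
13 = 3×4 + 1
4 = 4×1 + 0
The gcd is 1. Working backward:
1 = 13 − 3·4
1 = −3·30 + 7·13
So 13·7 ≡ 1 (mod 30).

7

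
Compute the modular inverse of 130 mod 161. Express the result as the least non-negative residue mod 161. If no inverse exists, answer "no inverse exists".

Run Euclid on (161, 130):
161 = 1·130 + 31
130 = 4·31 + 6
31 = 5·6 + 1
6 = 6·1 + 0
gcd = 1, so the inverse exists. Back-substitute:
1 = 31 − 5·6
1 = −5·130 + 21·31
1 = 21·161 − 26·130
Thus 130·(-26) ≡ 1 (mod 161); reducing, -26 mod 161 = 135.

135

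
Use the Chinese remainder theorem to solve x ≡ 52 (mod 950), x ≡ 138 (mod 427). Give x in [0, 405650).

Write x = 52 + 950·k. Then 950·k ≡ 138 − 52 ≡ 86 (mod 427).
Need 950⁻¹ mod 427. Extended Euclid on (427, 96):
427 = 4*96 + 43
96 = 2*43 + 10
43 = 4*10 + 3
10 = 3*3 + 1
3 = 3*1 + 0
Back-substitute:
1 = 10 − 3·3
1 = −3·43 + 13·10
1 = 13·96 − 29·43
1 = −29·427 + 129·96
950⁻¹ ≡ 129 (mod 427), so k ≡ 129·86 ≡ 419 (mod 427).
x = 52 + 950·419 = 398102.

398102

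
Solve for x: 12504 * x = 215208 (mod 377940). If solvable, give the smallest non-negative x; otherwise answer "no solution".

First find gcd(12504, 377940):
377940 = 30·12504 + 2820
12504 = 4·2820 + 1224
2820 = 2·1224 + 372
1224 = 3·372 + 108
372 = 3·108 + 48
108 = 2·48 + 12
48 = 4·12 + 0
gcd = 12 and 12 | 215208, so solutions exist. Divide through by 12: 1042x ≡ 17934 (mod 31495).
Now find 1042⁻¹ mod 31495:
31495 = 30*1042 + 235
1042 = 4*235 + 102
235 = 2*102 + 31
102 = 3*31 + 9
31 = 3*9 + 4
9 = 2*4 + 1
4 = 4*1 + 0
Back-substitute:
1 = 9 − 2·4
1 = −2·31 + 7·9
1 = 7·102 − 23·31
1 = −23·235 + 53·102
1 = 53·1042 − 235·235
1 = −235·31495 + 7103·1042
So 1042⁻¹ ≡ 7103 (mod 31495).
Then x ≡ 7103·17934 ≡ 19422 (mod 31495); the smallest non-negative solution is x = 19422.

19422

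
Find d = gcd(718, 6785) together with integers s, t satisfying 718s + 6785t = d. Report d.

1

Euclidean algorithm:
6785 = 9*718 + 323
718 = 2*323 + 72
323 = 4*72 + 35
72 = 2*35 + 2
35 = 17*2 + 1
2 = 2*1 + 0
gcd(718, 6785) = 1.
Working backward:
1 = 35 − 17·2
1 = −17·72 + 35·35
1 = 35·323 − 157·72
1 = −157·718 + 349·323
1 = 349·6785 − 3298·718
So 1 = (349)·6785 + (-3298)·718.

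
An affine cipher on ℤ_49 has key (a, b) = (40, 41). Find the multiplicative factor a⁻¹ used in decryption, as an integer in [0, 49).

38

gcd(49, 40) by repeated division:
49 = 1*40 + 9
40 = 4*9 + 4
9 = 2*4 + 1
4 = 4*1 + 0
Since gcd(40, 49) = 1, back-substitute to write 1 as a combination:
1 = 9 − 2·4
1 = −2·40 + 9·9
1 = 9·49 − 11·40
So 40·(-11) ≡ 1 (mod 49), and -11 ≡ 38 (mod 49).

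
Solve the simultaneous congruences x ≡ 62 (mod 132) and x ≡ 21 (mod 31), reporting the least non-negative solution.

2966

Write x = 62 + 132·k. Then 132·k ≡ 21 − 62 ≡ 21 (mod 31).
Need 132⁻¹ mod 31. Extended Euclid on (31, 8):
31 = 3*8 + 7
8 = 1*7 + 1
7 = 7*1 + 0
Back-substitute:
1 = 8 − 7
1 = −31 + 4·8
132⁻¹ ≡ 4 (mod 31), so k ≡ 4·21 ≡ 22 (mod 31).
x = 62 + 132·22 = 2966.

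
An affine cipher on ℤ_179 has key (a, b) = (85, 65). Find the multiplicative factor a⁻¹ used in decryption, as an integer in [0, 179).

gcd(179, 85) by repeated division:
179 = 2·85 + 9
85 = 9·9 + 4
9 = 2·4 + 1
4 = 4·1 + 0
Since gcd(85, 179) = 1, back-substitute to write 1 as a combination:
1 = 9 − 2·4
1 = −2·85 + 19·9
1 = 19·179 − 40·85
Thus 85·(-40) ≡ 1 (mod 179); reducing, -40 mod 179 = 139.

139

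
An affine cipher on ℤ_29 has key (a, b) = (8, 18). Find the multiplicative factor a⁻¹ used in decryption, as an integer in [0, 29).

Apply the Euclidean algorithm to 29 and 8:
29 = 3*8 + 5
8 = 1*5 + 3
5 = 1*3 + 2
3 = 1*2 + 1
2 = 2*1 + 0
gcd = 1, so the inverse exists. Back-substitute:
1 = 3 − 2
1 = −5 + 2·3
1 = 2·8 − 3·5
1 = −3·29 + 11·8
So 8·11 ≡ 1 (mod 29).

11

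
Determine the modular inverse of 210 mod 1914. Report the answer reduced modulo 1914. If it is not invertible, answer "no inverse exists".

Euclidean algorithm on 1914, 210:
1914 = 9·210 + 24
210 = 8·24 + 18
24 = 1·18 + 6
18 = 3·6 + 0
gcd(210, 1914) = 6 ≠ 1, so 210 has no multiplicative inverse modulo 1914.

no inverse exists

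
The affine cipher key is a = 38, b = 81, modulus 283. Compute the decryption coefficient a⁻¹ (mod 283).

Run Euclid on (283, 38):
283 = 7·38 + 17
38 = 2·17 + 4
17 = 4·4 + 1
4 = 4·1 + 0
Since gcd(38, 283) = 1, back-substitute to write 1 as a combination:
1 = 17 − 4·4
1 = −4·38 + 9·17
1 = 9·283 − 67·38
Hence 38⁻¹ ≡ -67 ≡ 216 (mod 283).

216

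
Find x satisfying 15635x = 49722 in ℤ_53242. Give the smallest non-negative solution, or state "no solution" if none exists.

14898

First find gcd(15635, 53242):
53242 = 3·15635 + 6337
15635 = 2·6337 + 2961
6337 = 2·2961 + 415
2961 = 7·415 + 56
415 = 7·56 + 23
56 = 2·23 + 10
23 = 2·10 + 3
10 = 3·3 + 1
3 = 3·1 + 0
gcd = 1, so a unique solution mod 53242 exists.
Back-substitute for the Bézout coefficients:
1 = 10 − 3·3
1 = −3·23 + 7·10
1 = 7·56 − 17·23
1 = −17·415 + 126·56
1 = 126·2961 − 899·415
1 = −899·6337 + 1924·2961
1 = 1924·15635 − 4747·6337
1 = −4747·53242 + 16165·15635
So 15635·(16165) ≡ 1 (mod 53242), giving 15635⁻¹ ≡ 16165.
x ≡ 15635⁻¹·49722 ≡ 16165·49722 ≡ 14898 (mod 53242).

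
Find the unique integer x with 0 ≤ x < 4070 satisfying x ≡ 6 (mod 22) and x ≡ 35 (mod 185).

Write x = 6 + 22·k. Then 22·k ≡ 35 − 6 ≡ 29 (mod 185).
Need 22⁻¹ mod 185. Extended Euclid on (185, 22):
185 = 8×22 + 9
22 = 2×9 + 4
9 = 2×4 + 1
4 = 4×1 + 0
Back-substitute:
1 = 9 − 2·4
1 = −2·22 + 5·9
1 = 5·185 − 42·22
22⁻¹ ≡ 143 (mod 185), so k ≡ 143·29 ≡ 77 (mod 185).
x = 6 + 22·77 = 1700.

1700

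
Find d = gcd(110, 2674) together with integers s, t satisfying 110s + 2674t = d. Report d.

2

Repeated division:
2674 = 24×110 + 34
110 = 3×34 + 8
34 = 4×8 + 2
8 = 4×2 + 0
gcd(110, 2674) = 2.
Working backward:
2 = 34 − 4·8
2 = −4·110 + 13·34
2 = 13·2674 − 316·110
So 2 = (13)·2674 + (-316)·110.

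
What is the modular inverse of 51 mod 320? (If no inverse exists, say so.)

gcd(320, 51) by repeated division:
320 = 6×51 + 14
51 = 3×14 + 9
14 = 1×9 + 5
9 = 1×5 + 4
5 = 1×4 + 1
4 = 4×1 + 0
Since gcd(51, 320) = 1, back-substitute to write 1 as a combination:
1 = 5 − 4
1 = −9 + 2·5
1 = 2·14 − 3·9
1 = −3·51 + 11·14
1 = 11·320 − 69·51
Thus 51·(-69) ≡ 1 (mod 320); reducing, -69 mod 320 = 251.

251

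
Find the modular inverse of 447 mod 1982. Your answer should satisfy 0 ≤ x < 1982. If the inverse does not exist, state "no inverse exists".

1747

Run Euclid on (1982, 447):
1982 = 4·447 + 194
447 = 2·194 + 59
194 = 3·59 + 17
59 = 3·17 + 8
17 = 2·8 + 1
8 = 8·1 + 0
gcd = 1, so the inverse exists. Back-substitute:
1 = 17 − 2·8
1 = −2·59 + 7·17
1 = 7·194 − 23·59
1 = −23·447 + 53·194
1 = 53·1982 − 235·447
Hence 447⁻¹ ≡ -235 ≡ 1747 (mod 1982).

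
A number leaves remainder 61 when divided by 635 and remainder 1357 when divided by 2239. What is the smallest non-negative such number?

988756

Write x = 61 + 635·k. Then 635·k ≡ 1357 − 61 ≡ 1296 (mod 2239).
Need 635⁻¹ mod 2239. Extended Euclid on (2239, 635):
2239 = 3*635 + 334
635 = 1*334 + 301
334 = 1*301 + 33
301 = 9*33 + 4
33 = 8*4 + 1
4 = 4*1 + 0
Back-substitute:
1 = 33 − 8·4
1 = −8·301 + 73·33
1 = 73·334 − 81·301
1 = −81·635 + 154·334
1 = 154·2239 − 543·635
635⁻¹ ≡ 1696 (mod 2239), so k ≡ 1696·1296 ≡ 1557 (mod 2239).
x = 61 + 635·1557 = 988756.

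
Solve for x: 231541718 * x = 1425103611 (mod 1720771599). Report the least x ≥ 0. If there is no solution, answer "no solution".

First find gcd(231541718, 1720771599):
1720771599 = 7·231541718 + 99979573
231541718 = 2·99979573 + 31582572
99979573 = 3·31582572 + 5231857
31582572 = 6·5231857 + 191430
5231857 = 27·191430 + 63247
191430 = 3·63247 + 1689
63247 = 37·1689 + 754
1689 = 2·754 + 181
754 = 4·181 + 30
181 = 6·30 + 1
30 = 30·1 + 0
gcd = 1, so a unique solution mod 1720771599 exists.
Back-substitute for the Bézout coefficients:
1 = 181 − 6·30
1 = −6·754 + 25·181
1 = 25·1689 − 56·754
1 = −56·63247 + 2097·1689
1 = 2097·191430 − 6347·63247
1 = −6347·5231857 + 173466·191430
1 = 173466·31582572 − 1047143·5231857
1 = −1047143·99979573 + 3314895·31582572
1 = 3314895·231541718 − 7676933·99979573
1 = −7676933·1720771599 + 57053426·231541718
So 231541718·(57053426) ≡ 1 (mod 1720771599), giving 231541718⁻¹ ≡ 57053426.
x ≡ 231541718⁻¹·1425103611 ≡ 57053426·1425103611 ≡ 297427626 (mod 1720771599).

297427626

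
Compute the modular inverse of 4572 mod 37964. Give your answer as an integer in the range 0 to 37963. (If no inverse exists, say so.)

no inverse exists

Euclidean algorithm on 37964, 4572:
37964 = 8*4572 + 1388
4572 = 3*1388 + 408
1388 = 3*408 + 164
408 = 2*164 + 80
164 = 2*80 + 4
80 = 20*4 + 0
gcd(4572, 37964) = 4 ≠ 1, so 4572 has no multiplicative inverse modulo 37964.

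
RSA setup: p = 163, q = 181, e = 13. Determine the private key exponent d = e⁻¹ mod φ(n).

26917

φ(n) = (p−1)(q−1) = 162·180 = 29160.
Need d with 13·d ≡ 1 (mod 29160). Apply the extended Euclidean algorithm:
29160 = 2243·13 + 1
13 = 13·1 + 0
Back-substitute:
1 = 29160 − 2243·13
So 13·(-2243) ≡ 1 (mod 29160), hence d ≡ -2243 ≡ 26917 (mod 29160).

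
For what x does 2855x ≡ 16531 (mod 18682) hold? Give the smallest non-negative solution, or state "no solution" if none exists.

First find gcd(2855, 18682):
18682 = 6·2855 + 1552
2855 = 1·1552 + 1303
1552 = 1·1303 + 249
1303 = 5·249 + 58
249 = 4·58 + 17
58 = 3·17 + 7
17 = 2·7 + 3
7 = 2·3 + 1
3 = 3·1 + 0
gcd = 1, so a unique solution mod 18682 exists.
Back-substitute for the Bézout coefficients:
1 = 7 − 2·3
1 = −2·17 + 5·7
1 = 5·58 − 17·17
1 = −17·249 + 73·58
1 = 73·1303 − 382·249
1 = −382·1552 + 455·1303
1 = 455·2855 − 837·1552
1 = −837·18682 + 5477·2855
So 2855·(5477) ≡ 1 (mod 18682), giving 2855⁻¹ ≡ 5477.
x ≡ 2855⁻¹·16531 ≡ 5477·16531 ≡ 7315 (mod 18682).

7315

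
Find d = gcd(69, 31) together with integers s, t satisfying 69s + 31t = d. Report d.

1

Euclidean algorithm:
69 = 2*31 + 7
31 = 4*7 + 3
7 = 2*3 + 1
3 = 3*1 + 0
gcd(69, 31) = 1.
Back-substituting:
1 = 7 − 2·3
1 = −2·31 + 9·7
1 = 9·69 − 20·31
So 1 = (9)·69 + (-20)·31.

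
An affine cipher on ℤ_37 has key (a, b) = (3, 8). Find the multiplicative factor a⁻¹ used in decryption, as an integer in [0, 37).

Run Euclid on (37, 3):
37 = 12×3 + 1
3 = 3×1 + 0
The gcd is 1. Working backward:
1 = 37 − 12·3
So 3·(-12) ≡ 1 (mod 37), and -12 ≡ 25 (mod 37).

25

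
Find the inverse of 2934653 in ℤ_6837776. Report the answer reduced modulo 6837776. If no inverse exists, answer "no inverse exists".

gcd(6837776, 2934653) by repeated division:
6837776 = 2·2934653 + 968470
2934653 = 3·968470 + 29243
968470 = 33·29243 + 3451
29243 = 8·3451 + 1635
3451 = 2·1635 + 181
1635 = 9·181 + 6
181 = 30·6 + 1
6 = 6·1 + 0
Since gcd(2934653, 6837776) = 1, back-substitute to write 1 as a combination:
1 = 181 − 30·6
1 = −30·1635 + 271·181
1 = 271·3451 − 572·1635
1 = −572·29243 + 4847·3451
1 = 4847·968470 − 160523·29243
1 = −160523·2934653 + 486416·968470
1 = 486416·6837776 − 1133355·2934653
Thus 2934653·(-1133355) ≡ 1 (mod 6837776); reducing, -1133355 mod 6837776 = 5704421.

5704421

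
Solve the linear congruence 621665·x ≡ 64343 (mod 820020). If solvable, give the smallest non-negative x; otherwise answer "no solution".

no solution

gcd(621665, 820020):
820020 = 1*621665 + 198355
621665 = 3*198355 + 26600
198355 = 7*26600 + 12155
26600 = 2*12155 + 2290
12155 = 5*2290 + 705
2290 = 3*705 + 175
705 = 4*175 + 5
175 = 35*5 + 0
gcd = 5, but 5 ∤ 64343, so the congruence has no solution.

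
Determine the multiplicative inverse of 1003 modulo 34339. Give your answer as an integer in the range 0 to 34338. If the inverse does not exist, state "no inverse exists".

gcd(34339, 1003) by repeated division:
34339 = 34·1003 + 237
1003 = 4·237 + 55
237 = 4·55 + 17
55 = 3·17 + 4
17 = 4·4 + 1
4 = 4·1 + 0
Since gcd(1003, 34339) = 1, back-substitute to write 1 as a combination:
1 = 17 − 4·4
1 = −4·55 + 13·17
1 = 13·237 − 56·55
1 = −56·1003 + 237·237
1 = 237·34339 − 8114·1003
Thus 1003·(-8114) ≡ 1 (mod 34339); reducing, -8114 mod 34339 = 26225.

26225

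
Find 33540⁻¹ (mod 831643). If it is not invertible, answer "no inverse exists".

443171

Apply the Euclidean algorithm to 831643 and 33540:
831643 = 24·33540 + 26683
33540 = 1·26683 + 6857
26683 = 3·6857 + 6112
6857 = 1·6112 + 745
6112 = 8·745 + 152
745 = 4·152 + 137
152 = 1·137 + 15
137 = 9·15 + 2
15 = 7·2 + 1
2 = 2·1 + 0
Since gcd(33540, 831643) = 1, back-substitute to write 1 as a combination:
1 = 15 − 7·2
1 = −7·137 + 64·15
1 = 64·152 − 71·137
1 = −71·745 + 348·152
1 = 348·6112 − 2855·745
1 = −2855·6857 + 3203·6112
1 = 3203·26683 − 12464·6857
1 = −12464·33540 + 15667·26683
1 = 15667·831643 − 388472·33540
Hence 33540⁻¹ ≡ -388472 ≡ 443171 (mod 831643).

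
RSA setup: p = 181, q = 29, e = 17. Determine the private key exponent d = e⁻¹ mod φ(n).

φ(n) = (p−1)(q−1) = 180·28 = 5040.
Need d with 17·d ≡ 1 (mod 5040). Apply the extended Euclidean algorithm:
5040 = 296·17 + 8
17 = 2·8 + 1
8 = 8·1 + 0
Back-substitute:
1 = 17 − 2·8
1 = −2·5040 + 593·17
So 17·593 ≡ 1 (mod 5040), hence d = 593.

593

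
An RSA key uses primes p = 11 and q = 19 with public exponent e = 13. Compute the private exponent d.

97

φ(n) = (p−1)(q−1) = 10·18 = 180.
Need d with 13·d ≡ 1 (mod 180). Apply the extended Euclidean algorithm:
180 = 13·13 + 11
13 = 1·11 + 2
11 = 5·2 + 1
2 = 2·1 + 0
Back-substitute:
1 = 11 − 5·2
1 = −5·13 + 6·11
1 = 6·180 − 83·13
So 13·(-83) ≡ 1 (mod 180), hence d ≡ -83 ≡ 97 (mod 180).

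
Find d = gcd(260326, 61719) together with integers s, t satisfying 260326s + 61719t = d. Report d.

Euclidean algorithm:
260326 = 4*61719 + 13450
61719 = 4*13450 + 7919
13450 = 1*7919 + 5531
7919 = 1*5531 + 2388
5531 = 2*2388 + 755
2388 = 3*755 + 123
755 = 6*123 + 17
123 = 7*17 + 4
17 = 4*4 + 1
4 = 4*1 + 0
gcd(260326, 61719) = 1.
Express as a combination:
1 = 17 − 4·4
1 = −4·123 + 29·17
1 = 29·755 − 178·123
1 = −178·2388 + 563·755
1 = 563·5531 − 1304·2388
1 = −1304·7919 + 1867·5531
1 = 1867·13450 − 3171·7919
1 = −3171·61719 + 14551·13450
1 = 14551·260326 − 61375·61719
So 1 = (14551)·260326 + (-61375)·61719.

1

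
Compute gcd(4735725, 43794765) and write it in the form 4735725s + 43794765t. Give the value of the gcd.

Euclidean algorithm:
43794765 = 9*4735725 + 1173240
4735725 = 4*1173240 + 42765
1173240 = 27*42765 + 18585
42765 = 2*18585 + 5595
18585 = 3*5595 + 1800
5595 = 3*1800 + 195
1800 = 9*195 + 45
195 = 4*45 + 15
45 = 3*15 + 0
gcd(4735725, 43794765) = 15.
Working backward:
15 = 195 − 4·45
15 = −4·1800 + 37·195
15 = 37·5595 − 115·1800
15 = −115·18585 + 382·5595
15 = 382·42765 − 879·18585
15 = −879·1173240 + 24115·42765
15 = 24115·4735725 − 97339·1173240
15 = −97339·43794765 + 900166·4735725
So 15 = (-97339)·43794765 + (900166)·4735725.

15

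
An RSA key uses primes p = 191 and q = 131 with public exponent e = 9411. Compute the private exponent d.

2391

φ(n) = (p−1)(q−1) = 190·130 = 24700.
Need d with 9411·d ≡ 1 (mod 24700). Apply the extended Euclidean algorithm:
24700 = 2×9411 + 5878
9411 = 1×5878 + 3533
5878 = 1×3533 + 2345
3533 = 1×2345 + 1188
2345 = 1×1188 + 1157
1188 = 1×1157 + 31
1157 = 37×31 + 10
31 = 3×10 + 1
10 = 10×1 + 0
Back-substitute:
1 = 31 − 3·10
1 = −3·1157 + 112·31
1 = 112·1188 − 115·1157
1 = −115·2345 + 227·1188
1 = 227·3533 − 342·2345
1 = −342·5878 + 569·3533
1 = 569·9411 − 911·5878
1 = −911·24700 + 2391·9411
So 9411·2391 ≡ 1 (mod 24700), hence d = 2391.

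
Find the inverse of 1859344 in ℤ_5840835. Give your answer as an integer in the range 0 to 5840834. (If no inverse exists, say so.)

Apply the Euclidean algorithm to 5840835 and 1859344:
5840835 = 3×1859344 + 262803
1859344 = 7×262803 + 19723
262803 = 13×19723 + 6404
19723 = 3×6404 + 511
6404 = 12×511 + 272
511 = 1×272 + 239
272 = 1×239 + 33
239 = 7×33 + 8
33 = 4×8 + 1
8 = 8×1 + 0
The gcd is 1. Working backward:
1 = 33 − 4·8
1 = −4·239 + 29·33
1 = 29·272 − 33·239
1 = −33·511 + 62·272
1 = 62·6404 − 777·511
1 = −777·19723 + 2393·6404
1 = 2393·262803 − 31886·19723
1 = −31886·1859344 + 225595·262803
1 = 225595·5840835 − 708671·1859344
So 1859344·(-708671) ≡ 1 (mod 5840835), and -708671 ≡ 5132164 (mod 5840835).

5132164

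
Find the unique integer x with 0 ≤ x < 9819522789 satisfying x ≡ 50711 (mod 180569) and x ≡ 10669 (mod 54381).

Write x = 50711 + 180569·k. Then 180569·k ≡ 10669 − 50711 ≡ 14339 (mod 54381).
Need 180569⁻¹ mod 54381. Extended Euclid on (54381, 17426):
54381 = 3*17426 + 2103
17426 = 8*2103 + 602
2103 = 3*602 + 297
602 = 2*297 + 8
297 = 37*8 + 1
8 = 8*1 + 0
Back-substitute:
1 = 297 − 37·8
1 = −37·602 + 75·297
1 = 75·2103 − 262·602
1 = −262·17426 + 2171·2103
1 = 2171·54381 − 6775·17426
180569⁻¹ ≡ 47606 (mod 54381), so k ≡ 47606·14339 ≡ 32122 (mod 54381).
x = 50711 + 180569·32122 = 5800288129.

5800288129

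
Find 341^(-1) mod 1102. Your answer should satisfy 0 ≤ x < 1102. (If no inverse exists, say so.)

265

gcd(1102, 341) by repeated division:
1102 = 3*341 + 79
341 = 4*79 + 25
79 = 3*25 + 4
25 = 6*4 + 1
4 = 4*1 + 0
Since gcd(341, 1102) = 1, back-substitute to write 1 as a combination:
1 = 25 − 6·4
1 = −6·79 + 19·25
1 = 19·341 − 82·79
1 = −82·1102 + 265·341
So 341·265 ≡ 1 (mod 1102).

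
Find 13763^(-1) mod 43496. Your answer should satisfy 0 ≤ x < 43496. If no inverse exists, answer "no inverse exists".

Apply the Euclidean algorithm to 43496 and 13763:
43496 = 3*13763 + 2207
13763 = 6*2207 + 521
2207 = 4*521 + 123
521 = 4*123 + 29
123 = 4*29 + 7
29 = 4*7 + 1
7 = 7*1 + 0
The gcd is 1. Working backward:
1 = 29 − 4·7
1 = −4·123 + 17·29
1 = 17·521 − 72·123
1 = −72·2207 + 305·521
1 = 305·13763 − 1902·2207
1 = −1902·43496 + 6011·13763
So 13763·6011 ≡ 1 (mod 43496).

6011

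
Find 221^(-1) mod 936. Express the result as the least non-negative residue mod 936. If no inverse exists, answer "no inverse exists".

no inverse exists

Compute gcd(221, 936):
936 = 4·221 + 52
221 = 4·52 + 13
52 = 4·13 + 0
The gcd is 13, not 1, hence no inverse exists.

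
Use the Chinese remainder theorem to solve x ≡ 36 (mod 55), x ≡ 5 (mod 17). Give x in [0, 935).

Write x = 36 + 55·k. Then 55·k ≡ 5 − 36 ≡ 3 (mod 17).
Need 55⁻¹ mod 17. Extended Euclid on (17, 4):
17 = 4·4 + 1
4 = 4·1 + 0
Back-substitute:
1 = 17 − 4·4
55⁻¹ ≡ 13 (mod 17), so k ≡ 13·3 ≡ 5 (mod 17).
x = 36 + 55·5 = 311.

311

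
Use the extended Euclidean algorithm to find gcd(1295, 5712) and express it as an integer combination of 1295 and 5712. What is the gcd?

Apply Euclid's algorithm to 5712 and 1295:
5712 = 4×1295 + 532
1295 = 2×532 + 231
532 = 2×231 + 70
231 = 3×70 + 21
70 = 3×21 + 7
21 = 3×7 + 0
gcd(1295, 5712) = 7.
Express as a combination:
7 = 70 − 3·21
7 = −3·231 + 10·70
7 = 10·532 − 23·231
7 = −23·1295 + 56·532
7 = 56·5712 − 247·1295
So 7 = (56)·5712 + (-247)·1295.

7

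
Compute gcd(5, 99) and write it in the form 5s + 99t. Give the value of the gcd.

Apply Euclid's algorithm to 99 and 5:
99 = 19*5 + 4
5 = 1*4 + 1
4 = 4*1 + 0
gcd(5, 99) = 1.
Back-substituting:
1 = 5 − 4
1 = −99 + 20·5
So 1 = (-1)·99 + (20)·5.

1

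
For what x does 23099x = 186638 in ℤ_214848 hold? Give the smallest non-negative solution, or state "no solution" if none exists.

81226

First find gcd(23099, 214848):
214848 = 9·23099 + 6957
23099 = 3·6957 + 2228
6957 = 3·2228 + 273
2228 = 8·273 + 44
273 = 6·44 + 9
44 = 4·9 + 8
9 = 1·8 + 1
8 = 8·1 + 0
gcd = 1, so a unique solution mod 214848 exists.
Back-substitute for the Bézout coefficients:
1 = 9 − 8
1 = −44 + 5·9
1 = 5·273 − 31·44
1 = −31·2228 + 253·273
1 = 253·6957 − 790·2228
1 = −790·23099 + 2623·6957
1 = 2623·214848 − 24397·23099
So 23099·(-24397) ≡ 1 (mod 214848), giving 23099⁻¹ ≡ 190451.
x ≡ 23099⁻¹·186638 ≡ 190451·186638 ≡ 81226 (mod 214848).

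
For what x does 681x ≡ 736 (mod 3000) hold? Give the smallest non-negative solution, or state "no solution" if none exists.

no solution

gcd(681, 3000):
3000 = 4·681 + 276
681 = 2·276 + 129
276 = 2·129 + 18
129 = 7·18 + 3
18 = 6·3 + 0
gcd = 3, but 3 ∤ 736, so the congruence has no solution.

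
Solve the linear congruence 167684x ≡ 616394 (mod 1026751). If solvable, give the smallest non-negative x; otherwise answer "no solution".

gcd(167684, 1026751):
1026751 = 6*167684 + 20647
167684 = 8*20647 + 2508
20647 = 8*2508 + 583
2508 = 4*583 + 176
583 = 3*176 + 55
176 = 3*55 + 11
55 = 5*11 + 0
gcd = 11, but 11 ∤ 616394, so the congruence has no solution.

no solution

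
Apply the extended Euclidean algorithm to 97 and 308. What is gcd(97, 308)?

1

Euclidean algorithm:
308 = 3·97 + 17
97 = 5·17 + 12
17 = 1·12 + 5
12 = 2·5 + 2
5 = 2·2 + 1
2 = 2·1 + 0
gcd(97, 308) = 1.
Working backward:
1 = 5 − 2·2
1 = −2·12 + 5·5
1 = 5·17 − 7·12
1 = −7·97 + 40·17
1 = 40·308 − 127·97
So 1 = (40)·308 + (-127)·97.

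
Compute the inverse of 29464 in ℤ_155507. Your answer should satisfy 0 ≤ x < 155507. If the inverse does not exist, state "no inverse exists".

Extended Euclidean algorithm:
155507 = 5*29464 + 8187
29464 = 3*8187 + 4903
8187 = 1*4903 + 3284
4903 = 1*3284 + 1619
3284 = 2*1619 + 46
1619 = 35*46 + 9
46 = 5*9 + 1
9 = 9*1 + 0
Since gcd(29464, 155507) = 1, back-substitute to write 1 as a combination:
1 = 46 − 5·9
1 = −5·1619 + 176·46
1 = 176·3284 − 357·1619
1 = −357·4903 + 533·3284
1 = 533·8187 − 890·4903
1 = −890·29464 + 3203·8187
1 = 3203·155507 − 16905·29464
So 29464·(-16905) ≡ 1 (mod 155507), and -16905 ≡ 138602 (mod 155507).

138602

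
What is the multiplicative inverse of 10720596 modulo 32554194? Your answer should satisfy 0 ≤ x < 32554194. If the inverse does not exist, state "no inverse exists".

Euclidean algorithm on 32554194, 10720596:
32554194 = 3×10720596 + 392406
10720596 = 27×392406 + 125634
392406 = 3×125634 + 15504
125634 = 8×15504 + 1602
15504 = 9×1602 + 1086
1602 = 1×1086 + 516
1086 = 2×516 + 54
516 = 9×54 + 30
54 = 1×30 + 24
30 = 1×24 + 6
24 = 4×6 + 0
The gcd is 6, not 1, hence no inverse exists.

no inverse exists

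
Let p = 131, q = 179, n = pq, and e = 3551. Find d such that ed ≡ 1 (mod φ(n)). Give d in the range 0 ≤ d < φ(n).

φ(n) = (p−1)(q−1) = 130·178 = 23140.
Need d with 3551·d ≡ 1 (mod 23140). Apply the extended Euclidean algorithm:
23140 = 6*3551 + 1834
3551 = 1*1834 + 1717
1834 = 1*1717 + 117
1717 = 14*117 + 79
117 = 1*79 + 38
79 = 2*38 + 3
38 = 12*3 + 2
3 = 1*2 + 1
2 = 2*1 + 0
Back-substitute:
1 = 3 − 2
1 = −38 + 13·3
1 = 13·79 − 27·38
1 = −27·117 + 40·79
1 = 40·1717 − 587·117
1 = −587·1834 + 627·1717
1 = 627·3551 − 1214·1834
1 = −1214·23140 + 7911·3551
So 3551·7911 ≡ 1 (mod 23140), hence d = 7911.

7911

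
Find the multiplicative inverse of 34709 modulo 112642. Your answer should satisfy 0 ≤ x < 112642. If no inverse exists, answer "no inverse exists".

Run Euclid on (112642, 34709):
112642 = 3·34709 + 8515
34709 = 4·8515 + 649
8515 = 13·649 + 78
649 = 8·78 + 25
78 = 3·25 + 3
25 = 8·3 + 1
3 = 3·1 + 0
The gcd is 1. Working backward:
1 = 25 − 8·3
1 = −8·78 + 25·25
1 = 25·649 − 208·78
1 = −208·8515 + 2729·649
1 = 2729·34709 − 11124·8515
1 = −11124·112642 + 36101·34709
So 34709·36101 ≡ 1 (mod 112642).

36101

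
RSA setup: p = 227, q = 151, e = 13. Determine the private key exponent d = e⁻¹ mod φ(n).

φ(n) = (p−1)(q−1) = 226·150 = 33900.
Need d with 13·d ≡ 1 (mod 33900). Apply the extended Euclidean algorithm:
33900 = 2607·13 + 9
13 = 1·9 + 4
9 = 2·4 + 1
4 = 4·1 + 0
Back-substitute:
1 = 9 − 2·4
1 = −2·13 + 3·9
1 = 3·33900 − 7823·13
So 13·(-7823) ≡ 1 (mod 33900), hence d ≡ -7823 ≡ 26077 (mod 33900).

26077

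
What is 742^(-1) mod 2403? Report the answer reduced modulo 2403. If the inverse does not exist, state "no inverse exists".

2050

gcd(2403, 742) by repeated division:
2403 = 3*742 + 177
742 = 4*177 + 34
177 = 5*34 + 7
34 = 4*7 + 6
7 = 1*6 + 1
6 = 6*1 + 0
The gcd is 1. Working backward:
1 = 7 − 6
1 = −34 + 5·7
1 = 5·177 − 26·34
1 = −26·742 + 109·177
1 = 109·2403 − 353·742
Hence 742⁻¹ ≡ -353 ≡ 2050 (mod 2403).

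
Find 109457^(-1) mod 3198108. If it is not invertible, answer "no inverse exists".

1295465

Apply the Euclidean algorithm to 3198108 and 109457:
3198108 = 29×109457 + 23855
109457 = 4×23855 + 14037
23855 = 1×14037 + 9818
14037 = 1×9818 + 4219
9818 = 2×4219 + 1380
4219 = 3×1380 + 79
1380 = 17×79 + 37
79 = 2×37 + 5
37 = 7×5 + 2
5 = 2×2 + 1
2 = 2×1 + 0
Since gcd(109457, 3198108) = 1, back-substitute to write 1 as a combination:
1 = 5 − 2·2
1 = −2·37 + 15·5
1 = 15·79 − 32·37
1 = −32·1380 + 559·79
1 = 559·4219 − 1709·1380
1 = −1709·9818 + 3977·4219
1 = 3977·14037 − 5686·9818
1 = −5686·23855 + 9663·14037
1 = 9663·109457 − 44338·23855
1 = −44338·3198108 + 1295465·109457
So 109457·1295465 ≡ 1 (mod 3198108).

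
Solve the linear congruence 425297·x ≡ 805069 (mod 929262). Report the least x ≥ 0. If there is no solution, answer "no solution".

519125

First find gcd(425297, 929262):
929262 = 2·425297 + 78668
425297 = 5·78668 + 31957
78668 = 2·31957 + 14754
31957 = 2·14754 + 2449
14754 = 6·2449 + 60
2449 = 40·60 + 49
60 = 1·49 + 11
49 = 4·11 + 5
11 = 2·5 + 1
5 = 5·1 + 0
gcd = 1, so a unique solution mod 929262 exists.
Back-substitute for the Bézout coefficients:
1 = 11 − 2·5
1 = −2·49 + 9·11
1 = 9·60 − 11·49
1 = −11·2449 + 449·60
1 = 449·14754 − 2705·2449
1 = −2705·31957 + 5859·14754
1 = 5859·78668 − 14423·31957
1 = −14423·425297 + 77974·78668
1 = 77974·929262 − 170371·425297
So 425297·(-170371) ≡ 1 (mod 929262), giving 425297⁻¹ ≡ 758891.
x ≡ 425297⁻¹·805069 ≡ 758891·805069 ≡ 519125 (mod 929262).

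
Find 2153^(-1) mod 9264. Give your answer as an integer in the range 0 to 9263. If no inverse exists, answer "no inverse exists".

7289

Extended Euclidean algorithm:
9264 = 4×2153 + 652
2153 = 3×652 + 197
652 = 3×197 + 61
197 = 3×61 + 14
61 = 4×14 + 5
14 = 2×5 + 4
5 = 1×4 + 1
4 = 4×1 + 0
gcd = 1, so the inverse exists. Back-substitute:
1 = 5 − 4
1 = −14 + 3·5
1 = 3·61 − 13·14
1 = −13·197 + 42·61
1 = 42·652 − 139·197
1 = −139·2153 + 459·652
1 = 459·9264 − 1975·2153
Hence 2153⁻¹ ≡ -1975 ≡ 7289 (mod 9264).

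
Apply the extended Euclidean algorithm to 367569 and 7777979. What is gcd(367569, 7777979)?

1

Euclidean algorithm:
7777979 = 21*367569 + 59030
367569 = 6*59030 + 13389
59030 = 4*13389 + 5474
13389 = 2*5474 + 2441
5474 = 2*2441 + 592
2441 = 4*592 + 73
592 = 8*73 + 8
73 = 9*8 + 1
8 = 8*1 + 0
gcd(367569, 7777979) = 1.
Back-substituting:
1 = 73 − 9·8
1 = −9·592 + 73·73
1 = 73·2441 − 301·592
1 = −301·5474 + 675·2441
1 = 675·13389 − 1651·5474
1 = −1651·59030 + 7279·13389
1 = 7279·367569 − 45325·59030
1 = −45325·7777979 + 959104·367569
So 1 = (-45325)·7777979 + (959104)·367569.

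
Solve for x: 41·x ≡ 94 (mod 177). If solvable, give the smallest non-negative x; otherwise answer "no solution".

80

First find gcd(41, 177):
177 = 4×41 + 13
41 = 3×13 + 2
13 = 6×2 + 1
2 = 2×1 + 0
gcd = 1, so a unique solution mod 177 exists.
Back-substitute for the Bézout coefficients:
1 = 13 − 6·2
1 = −6·41 + 19·13
1 = 19·177 − 82·41
So 41·(-82) ≡ 1 (mod 177), giving 41⁻¹ ≡ 95.
x ≡ 41⁻¹·94 ≡ 95·94 ≡ 80 (mod 177).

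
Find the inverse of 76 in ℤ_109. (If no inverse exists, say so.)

33

Extended Euclidean algorithm:
109 = 1×76 + 33
76 = 2×33 + 10
33 = 3×10 + 3
10 = 3×3 + 1
3 = 3×1 + 0
Since gcd(76, 109) = 1, back-substitute to write 1 as a combination:
1 = 10 − 3·3
1 = −3·33 + 10·10
1 = 10·76 − 23·33
1 = −23·109 + 33·76
So 76·33 ≡ 1 (mod 109).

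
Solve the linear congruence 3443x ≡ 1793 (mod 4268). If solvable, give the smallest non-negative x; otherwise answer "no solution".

First find gcd(3443, 4268):
4268 = 1×3443 + 825
3443 = 4×825 + 143
825 = 5×143 + 110
143 = 1×110 + 33
110 = 3×33 + 11
33 = 3×11 + 0
gcd = 11 and 11 | 1793, so solutions exist. Divide through by 11: 313x ≡ 163 (mod 388).
Now find 313⁻¹ mod 388:
388 = 1×313 + 75
313 = 4×75 + 13
75 = 5×13 + 10
13 = 1×10 + 3
10 = 3×3 + 1
3 = 3×1 + 0
Back-substitute:
1 = 10 − 3·3
1 = −3·13 + 4·10
1 = 4·75 − 23·13
1 = −23·313 + 96·75
1 = 96·388 − 119·313
So 313·(-119) ≡ 1 (mod 388), i.e. 313⁻¹ ≡ 269.
Then x ≡ 269·163 ≡ 3 (mod 388); the smallest non-negative solution is x = 3.

3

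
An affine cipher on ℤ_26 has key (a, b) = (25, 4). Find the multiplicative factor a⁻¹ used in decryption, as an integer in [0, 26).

25

gcd(26, 25) by repeated division:
26 = 1×25 + 1
25 = 25×1 + 0
Since gcd(25, 26) = 1, back-substitute to write 1 as a combination:
1 = 26 − 25
Thus 25·(-1) ≡ 1 (mod 26); reducing, -1 mod 26 = 25.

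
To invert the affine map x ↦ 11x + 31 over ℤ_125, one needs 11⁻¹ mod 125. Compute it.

gcd(125, 11) by repeated division:
125 = 11·11 + 4
11 = 2·4 + 3
4 = 1·3 + 1
3 = 3·1 + 0
Since gcd(11, 125) = 1, back-substitute to write 1 as a combination:
1 = 4 − 3
1 = −11 + 3·4
1 = 3·125 − 34·11
Hence 11⁻¹ ≡ -34 ≡ 91 (mod 125).

91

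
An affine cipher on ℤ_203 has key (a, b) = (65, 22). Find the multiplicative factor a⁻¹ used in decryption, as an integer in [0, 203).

Apply the Euclidean algorithm to 203 and 65:
203 = 3*65 + 8
65 = 8*8 + 1
8 = 8*1 + 0
gcd = 1, so the inverse exists. Back-substitute:
1 = 65 − 8·8
1 = −8·203 + 25·65
So 65·25 ≡ 1 (mod 203).

25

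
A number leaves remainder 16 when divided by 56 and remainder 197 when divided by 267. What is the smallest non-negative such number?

Write x = 16 + 56·k. Then 56·k ≡ 197 − 16 ≡ 181 (mod 267).
Need 56⁻¹ mod 267. Extended Euclid on (267, 56):
267 = 4·56 + 43
56 = 1·43 + 13
43 = 3·13 + 4
13 = 3·4 + 1
4 = 4·1 + 0
Back-substitute:
1 = 13 − 3·4
1 = −3·43 + 10·13
1 = 10·56 − 13·43
1 = −13·267 + 62·56
56⁻¹ ≡ 62 (mod 267), so k ≡ 62·181 ≡ 8 (mod 267).
x = 16 + 56·8 = 464.

464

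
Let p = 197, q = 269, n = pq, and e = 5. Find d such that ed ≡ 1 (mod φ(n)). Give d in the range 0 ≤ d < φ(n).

φ(n) = (p−1)(q−1) = 196·268 = 52528.
Need d with 5·d ≡ 1 (mod 52528). Apply the extended Euclidean algorithm:
52528 = 10505·5 + 3
5 = 1·3 + 2
3 = 1·2 + 1
2 = 2·1 + 0
Back-substitute:
1 = 3 − 2
1 = −5 + 2·3
1 = 2·52528 − 21011·5
So 5·(-21011) ≡ 1 (mod 52528), hence d ≡ -21011 ≡ 31517 (mod 52528).

31517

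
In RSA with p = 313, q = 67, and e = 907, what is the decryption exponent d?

φ(n) = (p−1)(q−1) = 312·66 = 20592.
Need d with 907·d ≡ 1 (mod 20592). Apply the extended Euclidean algorithm:
20592 = 22*907 + 638
907 = 1*638 + 269
638 = 2*269 + 100
269 = 2*100 + 69
100 = 1*69 + 31
69 = 2*31 + 7
31 = 4*7 + 3
7 = 2*3 + 1
3 = 3*1 + 0
Back-substitute:
1 = 7 − 2·3
1 = −2·31 + 9·7
1 = 9·69 − 20·31
1 = −20·100 + 29·69
1 = 29·269 − 78·100
1 = −78·638 + 185·269
1 = 185·907 − 263·638
1 = −263·20592 + 5971·907
So 907·5971 ≡ 1 (mod 20592), hence d = 5971.

5971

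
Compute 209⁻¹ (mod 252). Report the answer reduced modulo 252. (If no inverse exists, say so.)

41

Extended Euclidean algorithm:
252 = 1*209 + 43
209 = 4*43 + 37
43 = 1*37 + 6
37 = 6*6 + 1
6 = 6*1 + 0
gcd = 1, so the inverse exists. Back-substitute:
1 = 37 − 6·6
1 = −6·43 + 7·37
1 = 7·209 − 34·43
1 = −34·252 + 41·209
So 209·41 ≡ 1 (mod 252).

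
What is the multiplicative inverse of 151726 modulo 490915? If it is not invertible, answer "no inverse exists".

Run Euclid on (490915, 151726):
490915 = 3×151726 + 35737
151726 = 4×35737 + 8778
35737 = 4×8778 + 625
8778 = 14×625 + 28
625 = 22×28 + 9
28 = 3×9 + 1
9 = 9×1 + 0
Since gcd(151726, 490915) = 1, back-substitute to write 1 as a combination:
1 = 28 − 3·9
1 = −3·625 + 67·28
1 = 67·8778 − 941·625
1 = −941·35737 + 3831·8778
1 = 3831·151726 − 16265·35737
1 = −16265·490915 + 52626·151726
So 151726·52626 ≡ 1 (mod 490915).

52626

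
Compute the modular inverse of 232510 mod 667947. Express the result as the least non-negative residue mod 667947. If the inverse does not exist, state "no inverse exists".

Apply the Euclidean algorithm to 667947 and 232510:
667947 = 2·232510 + 202927
232510 = 1·202927 + 29583
202927 = 6·29583 + 25429
29583 = 1·25429 + 4154
25429 = 6·4154 + 505
4154 = 8·505 + 114
505 = 4·114 + 49
114 = 2·49 + 16
49 = 3·16 + 1
16 = 16·1 + 0
gcd = 1, so the inverse exists. Back-substitute:
1 = 49 − 3·16
1 = −3·114 + 7·49
1 = 7·505 − 31·114
1 = −31·4154 + 255·505
1 = 255·25429 − 1561·4154
1 = −1561·29583 + 1816·25429
1 = 1816·202927 − 12457·29583
1 = −12457·232510 + 14273·202927
1 = 14273·667947 − 41003·232510
So 232510·(-41003) ≡ 1 (mod 667947), and -41003 ≡ 626944 (mod 667947).

626944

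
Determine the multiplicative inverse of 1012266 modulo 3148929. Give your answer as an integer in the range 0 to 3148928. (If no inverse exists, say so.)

Compute gcd(1012266, 3148929):
3148929 = 3*1012266 + 112131
1012266 = 9*112131 + 3087
112131 = 36*3087 + 999
3087 = 3*999 + 90
999 = 11*90 + 9
90 = 10*9 + 0
gcd(1012266, 3148929) = 9 ≠ 1, so 1012266 has no multiplicative inverse modulo 3148929.

no inverse exists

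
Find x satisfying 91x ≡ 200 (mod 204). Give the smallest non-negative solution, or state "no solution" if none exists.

First find gcd(91, 204):
204 = 2·91 + 22
91 = 4·22 + 3
22 = 7·3 + 1
3 = 3·1 + 0
gcd = 1, so a unique solution mod 204 exists.
Back-substitute for the Bézout coefficients:
1 = 22 − 7·3
1 = −7·91 + 29·22
1 = 29·204 − 65·91
So 91·(-65) ≡ 1 (mod 204), giving 91⁻¹ ≡ 139.
x ≡ 91⁻¹·200 ≡ 139·200 ≡ 56 (mod 204).

56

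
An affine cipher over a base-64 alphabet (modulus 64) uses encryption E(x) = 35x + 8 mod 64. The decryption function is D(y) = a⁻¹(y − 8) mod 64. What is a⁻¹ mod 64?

11

Extended Euclidean algorithm:
64 = 1·35 + 29
35 = 1·29 + 6
29 = 4·6 + 5
6 = 1·5 + 1
5 = 5·1 + 0
gcd = 1, so the inverse exists. Back-substitute:
1 = 6 − 5
1 = −29 + 5·6
1 = 5·35 − 6·29
1 = −6·64 + 11·35
So 35·11 ≡ 1 (mod 64).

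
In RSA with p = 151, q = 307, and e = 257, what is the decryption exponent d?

893

φ(n) = (p−1)(q−1) = 150·306 = 45900.
Need d with 257·d ≡ 1 (mod 45900). Apply the extended Euclidean algorithm:
45900 = 178×257 + 154
257 = 1×154 + 103
154 = 1×103 + 51
103 = 2×51 + 1
51 = 51×1 + 0
Back-substitute:
1 = 103 − 2·51
1 = −2·154 + 3·103
1 = 3·257 − 5·154
1 = −5·45900 + 893·257
So 257·893 ≡ 1 (mod 45900), hence d = 893.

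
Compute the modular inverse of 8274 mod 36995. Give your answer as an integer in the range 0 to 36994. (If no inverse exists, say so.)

Compute gcd(8274, 36995):
36995 = 4*8274 + 3899
8274 = 2*3899 + 476
3899 = 8*476 + 91
476 = 5*91 + 21
91 = 4*21 + 7
21 = 3*7 + 0
Since gcd = 7 > 1, 8274 is not a unit mod 36995.

no inverse exists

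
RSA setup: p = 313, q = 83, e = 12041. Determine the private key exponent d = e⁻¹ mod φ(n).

12281

φ(n) = (p−1)(q−1) = 312·82 = 25584.
Need d with 12041·d ≡ 1 (mod 25584). Apply the extended Euclidean algorithm:
25584 = 2×12041 + 1502
12041 = 8×1502 + 25
1502 = 60×25 + 2
25 = 12×2 + 1
2 = 2×1 + 0
Back-substitute:
1 = 25 − 12·2
1 = −12·1502 + 721·25
1 = 721·12041 − 5780·1502
1 = −5780·25584 + 12281·12041
So 12041·12281 ≡ 1 (mod 25584), hence d = 12281.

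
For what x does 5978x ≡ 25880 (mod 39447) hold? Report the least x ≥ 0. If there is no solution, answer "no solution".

7738

First find gcd(5978, 39447):
39447 = 6*5978 + 3579
5978 = 1*3579 + 2399
3579 = 1*2399 + 1180
2399 = 2*1180 + 39
1180 = 30*39 + 10
39 = 3*10 + 9
10 = 1*9 + 1
9 = 9*1 + 0
gcd = 1, so a unique solution mod 39447 exists.
Back-substitute for the Bézout coefficients:
1 = 10 − 9
1 = −39 + 4·10
1 = 4·1180 − 121·39
1 = −121·2399 + 246·1180
1 = 246·3579 − 367·2399
1 = −367·5978 + 613·3579
1 = 613·39447 − 4045·5978
So 5978·(-4045) ≡ 1 (mod 39447), giving 5978⁻¹ ≡ 35402.
x ≡ 5978⁻¹·25880 ≡ 35402·25880 ≡ 7738 (mod 39447).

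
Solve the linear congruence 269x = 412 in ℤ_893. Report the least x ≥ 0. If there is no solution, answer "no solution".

First find gcd(269, 893):
893 = 3×269 + 86
269 = 3×86 + 11
86 = 7×11 + 9
11 = 1×9 + 2
9 = 4×2 + 1
2 = 2×1 + 0
gcd = 1, so a unique solution mod 893 exists.
Back-substitute for the Bézout coefficients:
1 = 9 − 4·2
1 = −4·11 + 5·9
1 = 5·86 − 39·11
1 = −39·269 + 122·86
1 = 122·893 − 405·269
So 269·(-405) ≡ 1 (mod 893), giving 269⁻¹ ≡ 488.
x ≡ 269⁻¹·412 ≡ 488·412 ≡ 131 (mod 893).

131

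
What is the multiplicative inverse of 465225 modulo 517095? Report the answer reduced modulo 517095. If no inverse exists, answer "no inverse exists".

Compute gcd(465225, 517095):
517095 = 1×465225 + 51870
465225 = 8×51870 + 50265
51870 = 1×50265 + 1605
50265 = 31×1605 + 510
1605 = 3×510 + 75
510 = 6×75 + 60
75 = 1×60 + 15
60 = 4×15 + 0
The gcd is 15, not 1, hence no inverse exists.

no inverse exists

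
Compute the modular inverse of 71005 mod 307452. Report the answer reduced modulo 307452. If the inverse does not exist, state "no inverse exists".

gcd(307452, 71005) by repeated division:
307452 = 4*71005 + 23432
71005 = 3*23432 + 709
23432 = 33*709 + 35
709 = 20*35 + 9
35 = 3*9 + 8
9 = 1*8 + 1
8 = 8*1 + 0
The gcd is 1. Working backward:
1 = 9 − 8
1 = −35 + 4·9
1 = 4·709 − 81·35
1 = −81·23432 + 2677·709
1 = 2677·71005 − 8112·23432
1 = −8112·307452 + 35125·71005
So 71005·35125 ≡ 1 (mod 307452).

35125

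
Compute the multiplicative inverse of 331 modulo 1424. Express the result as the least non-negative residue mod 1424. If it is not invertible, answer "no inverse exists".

gcd(1424, 331) by repeated division:
1424 = 4*331 + 100
331 = 3*100 + 31
100 = 3*31 + 7
31 = 4*7 + 3
7 = 2*3 + 1
3 = 3*1 + 0
gcd = 1, so the inverse exists. Back-substitute:
1 = 7 − 2·3
1 = −2·31 + 9·7
1 = 9·100 − 29·31
1 = −29·331 + 96·100
1 = 96·1424 − 413·331
Hence 331⁻¹ ≡ -413 ≡ 1011 (mod 1424).

1011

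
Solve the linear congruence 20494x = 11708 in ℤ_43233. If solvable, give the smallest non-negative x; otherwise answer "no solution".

29492

First find gcd(20494, 43233):
43233 = 2*20494 + 2245
20494 = 9*2245 + 289
2245 = 7*289 + 222
289 = 1*222 + 67
222 = 3*67 + 21
67 = 3*21 + 4
21 = 5*4 + 1
4 = 4*1 + 0
gcd = 1, so a unique solution mod 43233 exists.
Back-substitute for the Bézout coefficients:
1 = 21 − 5·4
1 = −5·67 + 16·21
1 = 16·222 − 53·67
1 = −53·289 + 69·222
1 = 69·2245 − 536·289
1 = −536·20494 + 4893·2245
1 = 4893·43233 − 10322·20494
So 20494·(-10322) ≡ 1 (mod 43233), giving 20494⁻¹ ≡ 32911.
x ≡ 20494⁻¹·11708 ≡ 32911·11708 ≡ 29492 (mod 43233).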